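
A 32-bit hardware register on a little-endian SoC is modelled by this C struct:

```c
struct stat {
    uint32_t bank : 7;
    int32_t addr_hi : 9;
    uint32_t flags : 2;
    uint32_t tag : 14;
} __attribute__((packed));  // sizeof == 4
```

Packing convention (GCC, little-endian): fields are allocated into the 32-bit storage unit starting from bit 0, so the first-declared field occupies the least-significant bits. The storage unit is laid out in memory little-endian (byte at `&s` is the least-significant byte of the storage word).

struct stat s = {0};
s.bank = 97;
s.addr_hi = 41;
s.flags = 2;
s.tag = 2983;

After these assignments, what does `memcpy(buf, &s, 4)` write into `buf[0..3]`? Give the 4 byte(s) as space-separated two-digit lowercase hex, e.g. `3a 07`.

e1 14 9e 2e

bank:7 = 97 → 0x61 << 0 → word 0x00000061
addr_hi:9 = 41 → 0x29 << 7 → word 0x000014e1
flags:2 = 2 → 0x2 << 16 → word 0x000214e1
tag:14 = 2983 → 0xba7 << 18 → word 0x2e9e14e1
word = 0x2e9e14e1 → little-endian bytes:
  [0]=0xe1  [1]=0x14  [2]=0x9e  [3]=0x2e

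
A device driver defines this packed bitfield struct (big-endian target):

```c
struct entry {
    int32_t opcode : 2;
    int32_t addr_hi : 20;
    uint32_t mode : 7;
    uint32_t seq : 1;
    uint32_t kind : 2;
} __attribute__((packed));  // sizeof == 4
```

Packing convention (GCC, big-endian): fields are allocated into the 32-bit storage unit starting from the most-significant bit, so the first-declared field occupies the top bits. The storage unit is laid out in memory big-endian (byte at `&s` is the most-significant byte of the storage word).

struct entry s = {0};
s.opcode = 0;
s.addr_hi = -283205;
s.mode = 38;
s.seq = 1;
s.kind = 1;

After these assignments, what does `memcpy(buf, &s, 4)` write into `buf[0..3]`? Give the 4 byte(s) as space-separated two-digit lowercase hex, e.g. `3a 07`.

2e b6 ed 35

[30+:2] opcode=0 & 0x3 = 0x0; word=0x00000000
[10+:20] addr_hi=-283205 & 0xfffff = 0xbadbb; word=0x2eb6ec00
[3+:7] mode=38 & 0x7f = 0x26; word=0x2eb6ed30
[2+:1] seq=1 & 0x1 = 0x1; word=0x2eb6ed34
[0+:2] kind=1 & 0x3 = 0x1; word=0x2eb6ed35
word = 0x2eb6ed35 → big-endian bytes:
  [0]=0x2e  [1]=0xb6  [2]=0xed  [3]=0x35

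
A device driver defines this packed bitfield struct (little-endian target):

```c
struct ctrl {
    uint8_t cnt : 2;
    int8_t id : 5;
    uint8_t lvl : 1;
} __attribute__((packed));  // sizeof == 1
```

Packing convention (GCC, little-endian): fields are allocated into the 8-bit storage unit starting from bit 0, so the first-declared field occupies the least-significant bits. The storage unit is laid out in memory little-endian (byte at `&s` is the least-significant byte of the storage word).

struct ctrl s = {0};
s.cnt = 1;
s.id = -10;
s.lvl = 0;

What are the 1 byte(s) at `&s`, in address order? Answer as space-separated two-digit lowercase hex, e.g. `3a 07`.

59

[0+:2] cnt=1 & 0x3 = 0x1; word=0x01
[2+:5] id=-10 & 0x1f = 0x16; word=0x59
[7+:1] lvl=0 & 0x1 = 0x0; word=0x59
word = 0x59 → little-endian bytes:
  [0]=0x59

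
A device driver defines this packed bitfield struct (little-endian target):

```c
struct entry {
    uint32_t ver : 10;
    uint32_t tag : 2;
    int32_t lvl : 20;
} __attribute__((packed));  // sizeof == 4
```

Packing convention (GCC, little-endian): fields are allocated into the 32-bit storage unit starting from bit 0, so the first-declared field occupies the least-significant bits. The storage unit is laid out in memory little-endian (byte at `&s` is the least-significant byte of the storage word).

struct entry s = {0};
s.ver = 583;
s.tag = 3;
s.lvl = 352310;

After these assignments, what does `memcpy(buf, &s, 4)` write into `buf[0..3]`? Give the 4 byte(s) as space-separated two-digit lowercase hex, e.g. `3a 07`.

ver:10 = 583 → 0x247 << 0 → word 0x00000247
tag:2 = 3 → 0x3 << 10 → word 0x00000e47
lvl:20 = 352310 → 0x56036 << 12 → word 0x56036e47
word = 0x56036e47 → little-endian bytes:
  [0]=0x47  [1]=0x6e  [2]=0x03  [3]=0x56

47 6e 03 56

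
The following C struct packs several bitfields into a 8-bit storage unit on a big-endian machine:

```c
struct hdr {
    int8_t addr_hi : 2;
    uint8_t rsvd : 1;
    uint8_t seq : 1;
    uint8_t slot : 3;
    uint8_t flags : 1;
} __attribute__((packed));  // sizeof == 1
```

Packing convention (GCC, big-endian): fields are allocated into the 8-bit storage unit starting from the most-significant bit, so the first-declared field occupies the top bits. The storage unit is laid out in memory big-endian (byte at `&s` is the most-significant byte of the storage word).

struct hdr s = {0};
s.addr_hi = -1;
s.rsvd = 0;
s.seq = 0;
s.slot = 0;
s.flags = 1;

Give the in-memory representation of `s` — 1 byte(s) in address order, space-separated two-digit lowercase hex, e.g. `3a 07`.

[6+:2] addr_hi=-1 & 0x3 = 0x3; word=0xc0
[5+:1] rsvd=0 & 0x1 = 0x0; word=0xc0
[4+:1] seq=0 & 0x1 = 0x0; word=0xc0
[1+:3] slot=0 & 0x7 = 0x0; word=0xc0
[0+:1] flags=1 & 0x1 = 0x1; word=0xc1
word = 0xc1 → big-endian bytes:
  [0]=0xc1

c1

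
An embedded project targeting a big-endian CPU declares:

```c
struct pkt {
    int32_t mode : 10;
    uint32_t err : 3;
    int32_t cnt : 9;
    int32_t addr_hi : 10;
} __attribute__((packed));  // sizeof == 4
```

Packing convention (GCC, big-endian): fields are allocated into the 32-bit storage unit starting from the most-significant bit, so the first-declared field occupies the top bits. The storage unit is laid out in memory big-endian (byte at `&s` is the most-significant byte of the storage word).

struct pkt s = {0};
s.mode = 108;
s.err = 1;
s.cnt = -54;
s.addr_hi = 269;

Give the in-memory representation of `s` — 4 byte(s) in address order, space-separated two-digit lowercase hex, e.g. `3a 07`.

1b 0f 29 0d

mode:10 = 108 → 0x6c << 22 → word 0x1b000000
err:3 = 1 → 0x1 << 19 → word 0x1b080000
cnt:9 = -54 → 0x1ca << 10 → word 0x1b0f2800
addr_hi:10 = 269 → 0x10d << 0 → word 0x1b0f290d
word = 0x1b0f290d → big-endian bytes:
  [0]=0x1b  [1]=0x0f  [2]=0x29  [3]=0x0d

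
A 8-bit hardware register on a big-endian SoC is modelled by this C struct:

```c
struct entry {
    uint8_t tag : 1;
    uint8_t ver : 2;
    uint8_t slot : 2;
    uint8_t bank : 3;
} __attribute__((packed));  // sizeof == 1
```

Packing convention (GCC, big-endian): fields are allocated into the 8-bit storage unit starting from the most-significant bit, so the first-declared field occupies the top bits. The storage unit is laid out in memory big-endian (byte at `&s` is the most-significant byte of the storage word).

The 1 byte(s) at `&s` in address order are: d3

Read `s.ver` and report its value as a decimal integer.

[0]=0xd3 (big-endian) → word 0xd3
tag:1 @ bit 7 → (0xd3>>7)&0x1 = 0x1
ver:2 @ bit 5 → (0xd3>>5)&0x3 = 0x2  ←
slot:2 @ bit 3 → (0xd3>>3)&0x3 = 0x2
bank:3 @ bit 0 → (0xd3>>0)&0x7 = 0x3

2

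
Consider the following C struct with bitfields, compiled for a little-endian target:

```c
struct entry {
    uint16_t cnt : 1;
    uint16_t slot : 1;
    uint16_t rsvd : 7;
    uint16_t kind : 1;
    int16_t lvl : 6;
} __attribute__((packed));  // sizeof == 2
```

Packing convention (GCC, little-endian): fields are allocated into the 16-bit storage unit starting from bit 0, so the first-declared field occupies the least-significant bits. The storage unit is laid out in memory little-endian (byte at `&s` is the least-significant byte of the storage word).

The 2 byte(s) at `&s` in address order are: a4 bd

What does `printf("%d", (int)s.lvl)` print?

[0]=0xa4 [1]=0xbd (little-endian) → word 0xbda4
cnt [0+:1] = (word>>0) & 0x1 = 0
slot [1+:1] = (word>>1) & 0x1 = 0
rsvd [2+:7] = (word>>2) & 0x7f = 105
kind [9+:1] = (word>>9) & 0x1 = 0
lvl [10+:6] = (word>>10) & 0x3f = 47  ←
lvl signed 6b, MSB=1: 47 - 64 = -17

-17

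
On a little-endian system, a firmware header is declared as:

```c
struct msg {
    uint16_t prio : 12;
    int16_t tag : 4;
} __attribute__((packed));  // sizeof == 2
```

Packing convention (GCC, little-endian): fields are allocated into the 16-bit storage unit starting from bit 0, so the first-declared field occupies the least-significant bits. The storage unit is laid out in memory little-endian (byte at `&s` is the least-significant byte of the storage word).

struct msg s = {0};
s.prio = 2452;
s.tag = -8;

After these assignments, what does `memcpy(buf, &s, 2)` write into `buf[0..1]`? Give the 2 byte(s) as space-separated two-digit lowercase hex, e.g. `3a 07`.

prio (12b) val=2452 bits=0x994 at bit 0: 0x0994
tag (4b) val=-8 bits=0x8 at bit 12: 0x8994
word = 0x8994 → little-endian bytes:
  [0]=0x94  [1]=0x89

94 89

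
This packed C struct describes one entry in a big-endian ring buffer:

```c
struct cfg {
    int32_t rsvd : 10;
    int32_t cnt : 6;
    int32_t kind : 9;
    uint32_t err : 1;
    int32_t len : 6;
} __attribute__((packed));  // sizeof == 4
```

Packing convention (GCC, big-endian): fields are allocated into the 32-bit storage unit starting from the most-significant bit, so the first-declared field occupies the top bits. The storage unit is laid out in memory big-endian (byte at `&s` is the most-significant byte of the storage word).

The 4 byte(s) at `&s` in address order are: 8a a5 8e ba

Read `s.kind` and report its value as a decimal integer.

-227

[0]=0x8a [1]=0xa5 [2]=0x8e [3]=0xba (big-endian) → word 0x8aa58eba
rsvd [22+:10] = (word>>22) & 0x3ff = 554
cnt [16+:6] = (word>>16) & 0x3f = 37
kind [7+:9] = (word>>7) & 0x1ff = 285  ←
err [6+:1] = (word>>6) & 0x1 = 0
len [0+:6] = (word>>0) & 0x3f = 58
kind signed 9b, MSB=1: 285 - 512 = -227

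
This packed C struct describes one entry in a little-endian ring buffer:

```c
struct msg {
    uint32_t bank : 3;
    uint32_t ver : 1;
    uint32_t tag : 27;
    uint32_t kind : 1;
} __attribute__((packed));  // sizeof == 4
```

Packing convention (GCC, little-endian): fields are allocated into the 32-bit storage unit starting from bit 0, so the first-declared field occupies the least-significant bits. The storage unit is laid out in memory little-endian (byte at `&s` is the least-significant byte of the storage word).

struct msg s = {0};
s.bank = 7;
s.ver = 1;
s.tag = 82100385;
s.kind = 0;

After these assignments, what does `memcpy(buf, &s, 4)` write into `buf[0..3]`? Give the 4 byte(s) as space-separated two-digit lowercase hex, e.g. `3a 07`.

[0+:3] bank=7 & 0x7 = 0x7; word=0x00000007
[3+:1] ver=1 & 0x1 = 0x1; word=0x0000000f
[4+:27] tag=82100385 & 0x7ffffff = 0x4e4c0a1; word=0x4e4c0a1f
[31+:1] kind=0 & 0x1 = 0x0; word=0x4e4c0a1f
word = 0x4e4c0a1f → little-endian bytes:
  [0]=0x1f  [1]=0x0a  [2]=0x4c  [3]=0x4e

1f 0a 4c 4e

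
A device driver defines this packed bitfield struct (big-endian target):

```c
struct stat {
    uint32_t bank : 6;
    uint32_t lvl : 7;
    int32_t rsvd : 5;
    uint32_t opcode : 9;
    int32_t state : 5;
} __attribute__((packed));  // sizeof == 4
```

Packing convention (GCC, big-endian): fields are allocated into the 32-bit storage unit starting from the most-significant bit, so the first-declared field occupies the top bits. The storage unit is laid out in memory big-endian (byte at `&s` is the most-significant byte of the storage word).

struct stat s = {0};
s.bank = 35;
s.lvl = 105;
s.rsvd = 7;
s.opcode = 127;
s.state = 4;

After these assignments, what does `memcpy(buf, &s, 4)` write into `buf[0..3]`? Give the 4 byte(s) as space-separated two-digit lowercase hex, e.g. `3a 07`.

[26+:6] bank=35 & 0x3f = 0x23; word=0x8c000000
[19+:7] lvl=105 & 0x7f = 0x69; word=0x8f480000
[14+:5] rsvd=7 & 0x1f = 0x7; word=0x8f49c000
[5+:9] opcode=127 & 0x1ff = 0x7f; word=0x8f49cfe0
[0+:5] state=4 & 0x1f = 0x4; word=0x8f49cfe4
word = 0x8f49cfe4 → big-endian bytes:
  [0]=0x8f  [1]=0x49  [2]=0xcf  [3]=0xe4

8f 49 cf e4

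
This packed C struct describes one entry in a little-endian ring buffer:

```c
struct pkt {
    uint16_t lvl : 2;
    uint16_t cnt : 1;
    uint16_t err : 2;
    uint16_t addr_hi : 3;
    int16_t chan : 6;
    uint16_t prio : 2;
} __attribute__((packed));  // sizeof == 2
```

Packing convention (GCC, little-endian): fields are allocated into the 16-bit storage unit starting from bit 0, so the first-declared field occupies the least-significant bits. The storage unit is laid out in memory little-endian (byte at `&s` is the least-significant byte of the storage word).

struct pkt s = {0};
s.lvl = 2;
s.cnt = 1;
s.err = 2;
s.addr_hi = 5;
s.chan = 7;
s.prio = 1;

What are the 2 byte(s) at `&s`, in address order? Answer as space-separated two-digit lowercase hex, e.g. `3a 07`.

b6 47

lvl:2 = 2 → 0x2 << 0 → word 0x0002
cnt:1 = 1 → 0x1 << 2 → word 0x0006
err:2 = 2 → 0x2 << 3 → word 0x0016
addr_hi:3 = 5 → 0x5 << 5 → word 0x00b6
chan:6 = 7 → 0x7 << 8 → word 0x07b6
prio:2 = 1 → 0x1 << 14 → word 0x47b6
word = 0x47b6 → little-endian bytes:
  [0]=0xb6  [1]=0x47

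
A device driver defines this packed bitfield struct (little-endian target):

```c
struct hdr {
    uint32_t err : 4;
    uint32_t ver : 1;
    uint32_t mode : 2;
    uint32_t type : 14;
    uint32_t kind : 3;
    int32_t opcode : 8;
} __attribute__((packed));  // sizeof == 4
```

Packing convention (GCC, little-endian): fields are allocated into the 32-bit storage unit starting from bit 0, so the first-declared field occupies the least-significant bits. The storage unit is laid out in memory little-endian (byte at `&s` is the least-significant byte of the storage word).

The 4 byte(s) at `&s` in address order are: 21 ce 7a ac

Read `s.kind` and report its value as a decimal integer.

[0]=0x21 [1]=0xce [2]=0x7a [3]=0xac (little-endian) → word 0xac7ace21
err:4 @ bit 0 → (0xac7ace21>>0)&0xf = 0x1
ver:1 @ bit 4 → (0xac7ace21>>4)&0x1 = 0x0
mode:2 @ bit 5 → (0xac7ace21>>5)&0x3 = 0x1
type:14 @ bit 7 → (0xac7ace21>>7)&0x3fff = 0x359c
kind:3 @ bit 21 → (0xac7ace21>>21)&0x7 = 0x3  ←
opcode:8 @ bit 24 → (0xac7ace21>>24)&0xff = 0xac

3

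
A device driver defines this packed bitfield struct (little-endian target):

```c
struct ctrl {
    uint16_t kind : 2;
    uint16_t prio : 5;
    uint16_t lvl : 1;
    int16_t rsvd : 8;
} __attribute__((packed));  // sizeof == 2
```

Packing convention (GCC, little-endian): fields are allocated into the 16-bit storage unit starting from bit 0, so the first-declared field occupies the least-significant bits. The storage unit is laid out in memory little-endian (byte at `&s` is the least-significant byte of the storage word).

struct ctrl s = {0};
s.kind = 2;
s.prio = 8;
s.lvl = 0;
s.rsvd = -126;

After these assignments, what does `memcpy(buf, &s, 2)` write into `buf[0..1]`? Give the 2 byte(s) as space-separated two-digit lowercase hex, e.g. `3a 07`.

22 82

kind:2 = 2 → 0x2 << 0 → word 0x0002
prio:5 = 8 → 0x8 << 2 → word 0x0022
lvl:1 = 0 → 0x0 << 7 → word 0x0022
rsvd:8 = -126 → 0x82 << 8 → word 0x8222
word = 0x8222 → little-endian bytes:
  [0]=0x22  [1]=0x82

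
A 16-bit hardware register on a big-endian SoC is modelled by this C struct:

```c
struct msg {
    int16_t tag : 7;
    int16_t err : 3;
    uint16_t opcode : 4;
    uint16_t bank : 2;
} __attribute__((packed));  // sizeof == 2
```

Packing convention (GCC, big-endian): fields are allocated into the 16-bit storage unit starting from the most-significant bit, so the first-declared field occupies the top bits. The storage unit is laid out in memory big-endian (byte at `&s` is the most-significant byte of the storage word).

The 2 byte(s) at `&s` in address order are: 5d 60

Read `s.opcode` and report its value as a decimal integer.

8

[0]=0x5d [1]=0x60 (big-endian) → word 0x5d60
tag:7 @ bit 9 → (0x5d60>>9)&0x7f = 0x2e
err:3 @ bit 6 → (0x5d60>>6)&0x7 = 0x5
opcode:4 @ bit 2 → (0x5d60>>2)&0xf = 0x8  ←
bank:2 @ bit 0 → (0x5d60>>0)&0x3 = 0x0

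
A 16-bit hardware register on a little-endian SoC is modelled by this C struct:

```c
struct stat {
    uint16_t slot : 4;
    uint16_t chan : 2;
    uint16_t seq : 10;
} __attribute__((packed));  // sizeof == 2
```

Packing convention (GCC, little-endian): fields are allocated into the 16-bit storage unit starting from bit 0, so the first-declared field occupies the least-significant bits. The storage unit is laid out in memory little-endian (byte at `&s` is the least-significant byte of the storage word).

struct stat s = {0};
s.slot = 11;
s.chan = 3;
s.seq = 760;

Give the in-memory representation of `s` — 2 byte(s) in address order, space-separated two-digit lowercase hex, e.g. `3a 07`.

[0+:4] slot=11 & 0xf = 0xb; word=0x000b
[4+:2] chan=3 & 0x3 = 0x3; word=0x003b
[6+:10] seq=760 & 0x3ff = 0x2f8; word=0xbe3b
word = 0xbe3b → little-endian bytes:
  [0]=0x3b  [1]=0xbe

3b be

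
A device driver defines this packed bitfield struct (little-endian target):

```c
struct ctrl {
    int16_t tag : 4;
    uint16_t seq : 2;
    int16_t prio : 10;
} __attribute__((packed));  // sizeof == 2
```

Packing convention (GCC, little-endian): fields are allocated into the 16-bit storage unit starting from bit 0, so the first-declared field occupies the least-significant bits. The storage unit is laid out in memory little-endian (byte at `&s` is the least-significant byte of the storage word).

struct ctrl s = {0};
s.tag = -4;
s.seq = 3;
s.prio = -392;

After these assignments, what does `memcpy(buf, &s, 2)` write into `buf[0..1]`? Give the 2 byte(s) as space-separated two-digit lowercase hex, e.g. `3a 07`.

3c 9e

tag (4b) val=-4 bits=0xc at bit 0: 0x000c
seq (2b) val=3 bits=0x3 at bit 4: 0x003c
prio (10b) val=-392 bits=0x278 at bit 6: 0x9e3c
word = 0x9e3c → little-endian bytes:
  [0]=0x3c  [1]=0x9e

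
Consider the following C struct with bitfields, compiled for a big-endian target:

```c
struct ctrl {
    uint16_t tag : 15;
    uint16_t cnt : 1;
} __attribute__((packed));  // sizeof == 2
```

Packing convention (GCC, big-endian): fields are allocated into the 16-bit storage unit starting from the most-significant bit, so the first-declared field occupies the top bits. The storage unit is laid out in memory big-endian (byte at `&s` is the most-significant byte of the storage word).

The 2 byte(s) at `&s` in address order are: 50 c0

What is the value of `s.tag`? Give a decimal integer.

[0]=0x50 [1]=0xc0 (big-endian) → word 0x50c0
tag:15 @ bit 1 → (0x50c0>>1)&0x7fff = 0x2860  ←
cnt:1 @ bit 0 → (0x50c0>>0)&0x1 = 0x0

10336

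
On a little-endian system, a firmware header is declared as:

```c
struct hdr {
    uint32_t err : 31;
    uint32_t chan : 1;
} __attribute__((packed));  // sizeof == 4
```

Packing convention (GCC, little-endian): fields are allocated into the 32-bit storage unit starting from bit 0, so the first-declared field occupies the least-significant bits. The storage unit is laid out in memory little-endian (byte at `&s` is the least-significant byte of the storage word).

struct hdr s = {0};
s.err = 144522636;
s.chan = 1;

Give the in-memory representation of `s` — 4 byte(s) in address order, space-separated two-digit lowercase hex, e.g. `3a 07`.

[0+:31] err=144522636 & 0x7fffffff = 0x89d3d8c; word=0x089d3d8c
[31+:1] chan=1 & 0x1 = 0x1; word=0x889d3d8c
word = 0x889d3d8c → little-endian bytes:
  [0]=0x8c  [1]=0x3d  [2]=0x9d  [3]=0x88

8c 3d 9d 88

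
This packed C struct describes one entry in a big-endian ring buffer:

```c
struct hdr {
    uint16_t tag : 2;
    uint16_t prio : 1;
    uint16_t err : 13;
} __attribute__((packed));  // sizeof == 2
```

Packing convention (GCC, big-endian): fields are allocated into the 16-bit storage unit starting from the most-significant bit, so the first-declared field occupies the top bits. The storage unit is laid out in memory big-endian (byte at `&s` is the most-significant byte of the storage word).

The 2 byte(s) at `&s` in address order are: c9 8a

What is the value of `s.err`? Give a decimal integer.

2442

[0]=0xc9 [1]=0x8a (big-endian) → word 0xc98a
tag:2 @ bit 14 → (0xc98a>>14)&0x3 = 0x3
prio:1 @ bit 13 → (0xc98a>>13)&0x1 = 0x0
err:13 @ bit 0 → (0xc98a>>0)&0x1fff = 0x98a  ←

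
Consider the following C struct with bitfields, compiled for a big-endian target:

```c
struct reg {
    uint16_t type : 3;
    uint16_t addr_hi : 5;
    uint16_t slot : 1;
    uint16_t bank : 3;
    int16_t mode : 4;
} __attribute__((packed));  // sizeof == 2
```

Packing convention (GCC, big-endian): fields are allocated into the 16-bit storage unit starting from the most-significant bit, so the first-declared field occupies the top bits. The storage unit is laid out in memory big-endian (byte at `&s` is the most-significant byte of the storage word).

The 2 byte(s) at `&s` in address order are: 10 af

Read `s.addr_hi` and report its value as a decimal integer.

[0]=0x10 [1]=0xaf (big-endian) → word 0x10af
type:3 @ bit 13 → (0x10af>>13)&0x7 = 0x0
addr_hi:5 @ bit 8 → (0x10af>>8)&0x1f = 0x10  ←
slot:1 @ bit 7 → (0x10af>>7)&0x1 = 0x1
bank:3 @ bit 4 → (0x10af>>4)&0x7 = 0x2
mode:4 @ bit 0 → (0x10af>>0)&0xf = 0xf

16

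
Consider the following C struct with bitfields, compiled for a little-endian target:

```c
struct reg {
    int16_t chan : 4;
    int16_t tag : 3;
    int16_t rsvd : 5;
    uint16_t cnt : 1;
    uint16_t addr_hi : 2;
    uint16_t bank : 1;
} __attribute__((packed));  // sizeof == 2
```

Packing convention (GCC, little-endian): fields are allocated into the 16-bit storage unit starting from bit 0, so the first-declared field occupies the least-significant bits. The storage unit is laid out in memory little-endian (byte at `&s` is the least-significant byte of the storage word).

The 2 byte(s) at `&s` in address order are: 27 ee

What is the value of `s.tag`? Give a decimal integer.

[0]=0x27 [1]=0xee (little-endian) → word 0xee27
chan:4 @ bit 0 → (0xee27>>0)&0xf = 0x7
tag:3 @ bit 4 → (0xee27>>4)&0x7 = 0x2  ←
rsvd:5 @ bit 7 → (0xee27>>7)&0x1f = 0x1c
cnt:1 @ bit 12 → (0xee27>>12)&0x1 = 0x0
addr_hi:2 @ bit 13 → (0xee27>>13)&0x3 = 0x3
bank:1 @ bit 15 → (0xee27>>15)&0x1 = 0x1
tag signed 3b, MSB=0: value = 2

2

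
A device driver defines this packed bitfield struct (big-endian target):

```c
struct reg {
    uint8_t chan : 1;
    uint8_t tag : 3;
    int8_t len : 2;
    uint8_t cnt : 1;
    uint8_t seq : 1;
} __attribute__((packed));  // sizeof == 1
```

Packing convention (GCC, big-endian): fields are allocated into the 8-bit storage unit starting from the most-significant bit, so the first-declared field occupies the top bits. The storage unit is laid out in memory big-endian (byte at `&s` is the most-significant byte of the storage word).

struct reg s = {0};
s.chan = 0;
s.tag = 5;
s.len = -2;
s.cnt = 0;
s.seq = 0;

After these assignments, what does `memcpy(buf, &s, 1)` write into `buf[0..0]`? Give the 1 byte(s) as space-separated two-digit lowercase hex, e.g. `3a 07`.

58

[7+:1] chan=0 & 0x1 = 0x0; word=0x00
[4+:3] tag=5 & 0x7 = 0x5; word=0x50
[2+:2] len=-2 & 0x3 = 0x2; word=0x58
[1+:1] cnt=0 & 0x1 = 0x0; word=0x58
[0+:1] seq=0 & 0x1 = 0x0; word=0x58
word = 0x58 → big-endian bytes:
  [0]=0x58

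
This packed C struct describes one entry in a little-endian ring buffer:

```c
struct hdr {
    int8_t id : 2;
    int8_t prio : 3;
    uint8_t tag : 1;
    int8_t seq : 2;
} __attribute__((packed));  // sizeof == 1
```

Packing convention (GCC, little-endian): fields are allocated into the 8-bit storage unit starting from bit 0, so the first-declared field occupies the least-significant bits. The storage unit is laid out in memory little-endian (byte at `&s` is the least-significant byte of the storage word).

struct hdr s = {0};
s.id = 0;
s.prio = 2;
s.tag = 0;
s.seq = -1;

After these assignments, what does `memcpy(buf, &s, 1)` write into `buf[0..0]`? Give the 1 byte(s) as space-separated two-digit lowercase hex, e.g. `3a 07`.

id:2 = 0 → 0x0 << 0 → word 0x00
prio:3 = 2 → 0x2 << 2 → word 0x08
tag:1 = 0 → 0x0 << 5 → word 0x08
seq:2 = -1 → 0x3 << 6 → word 0xc8
word = 0xc8 → little-endian bytes:
  [0]=0xc8

c8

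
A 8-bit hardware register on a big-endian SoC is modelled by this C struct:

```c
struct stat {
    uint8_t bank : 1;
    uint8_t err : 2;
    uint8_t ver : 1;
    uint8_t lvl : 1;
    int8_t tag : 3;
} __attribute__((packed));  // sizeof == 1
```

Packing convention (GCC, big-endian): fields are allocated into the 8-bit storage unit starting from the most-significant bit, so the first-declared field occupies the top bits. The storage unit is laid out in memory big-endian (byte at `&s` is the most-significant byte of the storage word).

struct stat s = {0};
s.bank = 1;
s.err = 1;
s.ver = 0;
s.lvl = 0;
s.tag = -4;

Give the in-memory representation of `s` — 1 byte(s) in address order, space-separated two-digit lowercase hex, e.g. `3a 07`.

bank (1b) val=1 bits=0x1 at bit 7: 0x80
err (2b) val=1 bits=0x1 at bit 5: 0xa0
ver (1b) val=0 bits=0x0 at bit 4: 0xa0
lvl (1b) val=0 bits=0x0 at bit 3: 0xa0
tag (3b) val=-4 bits=0x4 at bit 0: 0xa4
word = 0xa4 → big-endian bytes:
  [0]=0xa4

a4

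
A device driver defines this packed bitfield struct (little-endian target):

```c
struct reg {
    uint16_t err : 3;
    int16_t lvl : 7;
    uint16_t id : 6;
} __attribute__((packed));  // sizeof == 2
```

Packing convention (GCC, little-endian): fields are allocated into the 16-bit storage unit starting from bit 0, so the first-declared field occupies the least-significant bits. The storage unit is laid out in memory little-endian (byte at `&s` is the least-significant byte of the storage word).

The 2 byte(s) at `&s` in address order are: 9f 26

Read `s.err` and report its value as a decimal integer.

[0]=0x9f [1]=0x26 (little-endian) → word 0x269f
err [0+:3] = (word>>0) & 0x7 = 7  ←
lvl [3+:7] = (word>>3) & 0x7f = 83
id [10+:6] = (word>>10) & 0x3f = 9

7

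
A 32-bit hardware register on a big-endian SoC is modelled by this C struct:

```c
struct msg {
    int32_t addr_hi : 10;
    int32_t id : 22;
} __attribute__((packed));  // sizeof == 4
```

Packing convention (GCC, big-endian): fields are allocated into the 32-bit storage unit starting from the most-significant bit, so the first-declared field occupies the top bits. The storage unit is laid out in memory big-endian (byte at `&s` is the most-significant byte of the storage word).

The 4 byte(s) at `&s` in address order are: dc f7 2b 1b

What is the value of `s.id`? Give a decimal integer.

-578789

[0]=0xdc [1]=0xf7 [2]=0x2b [3]=0x1b (big-endian) → word 0xdcf72b1b
addr_hi [22+:10] = (word>>22) & 0x3ff = 883
id [0+:22] = (word>>0) & 0x3fffff = 3615515  ←
id signed 22b, MSB=1: 3615515 - 4194304 = -578789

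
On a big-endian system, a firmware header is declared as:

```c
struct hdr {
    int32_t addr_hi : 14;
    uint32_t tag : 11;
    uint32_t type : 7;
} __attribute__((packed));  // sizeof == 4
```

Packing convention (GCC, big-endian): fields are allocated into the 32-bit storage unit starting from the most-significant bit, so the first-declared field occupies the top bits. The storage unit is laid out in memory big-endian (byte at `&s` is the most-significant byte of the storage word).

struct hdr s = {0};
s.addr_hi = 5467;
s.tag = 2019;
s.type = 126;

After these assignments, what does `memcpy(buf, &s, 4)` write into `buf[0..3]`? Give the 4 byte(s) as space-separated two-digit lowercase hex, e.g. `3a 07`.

[18+:14] addr_hi=5467 & 0x3fff = 0x155b; word=0x556c0000
[7+:11] tag=2019 & 0x7ff = 0x7e3; word=0x556ff180
[0+:7] type=126 & 0x7f = 0x7e; word=0x556ff1fe
word = 0x556ff1fe → big-endian bytes:
  [0]=0x55  [1]=0x6f  [2]=0xf1  [3]=0xfe

55 6f f1 fe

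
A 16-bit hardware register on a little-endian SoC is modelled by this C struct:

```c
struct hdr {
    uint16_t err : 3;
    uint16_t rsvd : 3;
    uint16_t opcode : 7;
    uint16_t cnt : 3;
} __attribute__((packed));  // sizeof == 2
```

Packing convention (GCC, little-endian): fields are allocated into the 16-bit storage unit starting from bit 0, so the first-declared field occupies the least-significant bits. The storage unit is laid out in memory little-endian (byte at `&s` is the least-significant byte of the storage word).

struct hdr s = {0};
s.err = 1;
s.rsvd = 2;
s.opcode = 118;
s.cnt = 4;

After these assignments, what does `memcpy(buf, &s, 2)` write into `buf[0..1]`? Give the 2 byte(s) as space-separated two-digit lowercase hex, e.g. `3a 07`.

err:3 = 1 → 0x1 << 0 → word 0x0001
rsvd:3 = 2 → 0x2 << 3 → word 0x0011
opcode:7 = 118 → 0x76 << 6 → word 0x1d91
cnt:3 = 4 → 0x4 << 13 → word 0x9d91
word = 0x9d91 → little-endian bytes:
  [0]=0x91  [1]=0x9d

91 9d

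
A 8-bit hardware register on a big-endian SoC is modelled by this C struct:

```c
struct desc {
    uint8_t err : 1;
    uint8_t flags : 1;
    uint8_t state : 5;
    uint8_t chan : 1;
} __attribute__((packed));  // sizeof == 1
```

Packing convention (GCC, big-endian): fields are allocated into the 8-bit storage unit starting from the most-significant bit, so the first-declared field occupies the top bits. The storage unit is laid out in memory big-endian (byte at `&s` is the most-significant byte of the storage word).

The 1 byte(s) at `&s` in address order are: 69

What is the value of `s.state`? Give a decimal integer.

20

[0]=0x69 (big-endian) → word 0x69
err:1 @ bit 7 → (0x69>>7)&0x1 = 0x0
flags:1 @ bit 6 → (0x69>>6)&0x1 = 0x1
state:5 @ bit 1 → (0x69>>1)&0x1f = 0x14  ←
chan:1 @ bit 0 → (0x69>>0)&0x1 = 0x1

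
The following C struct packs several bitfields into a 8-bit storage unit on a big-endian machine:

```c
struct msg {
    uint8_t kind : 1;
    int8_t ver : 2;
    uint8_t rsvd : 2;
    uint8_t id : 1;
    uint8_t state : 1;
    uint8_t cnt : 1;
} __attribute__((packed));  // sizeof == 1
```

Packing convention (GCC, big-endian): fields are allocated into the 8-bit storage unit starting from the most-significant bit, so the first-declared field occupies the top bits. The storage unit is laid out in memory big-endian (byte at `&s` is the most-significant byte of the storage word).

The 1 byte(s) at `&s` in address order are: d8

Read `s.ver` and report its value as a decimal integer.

[0]=0xd8 (big-endian) → word 0xd8
kind [7+:1] = (word>>7) & 0x1 = 1
ver [5+:2] = (word>>5) & 0x3 = 2  ←
rsvd [3+:2] = (word>>3) & 0x3 = 3
id [2+:1] = (word>>2) & 0x1 = 0
state [1+:1] = (word>>1) & 0x1 = 0
cnt [0+:1] = (word>>0) & 0x1 = 0
ver signed 2b, MSB=1: 2 - 4 = -2

-2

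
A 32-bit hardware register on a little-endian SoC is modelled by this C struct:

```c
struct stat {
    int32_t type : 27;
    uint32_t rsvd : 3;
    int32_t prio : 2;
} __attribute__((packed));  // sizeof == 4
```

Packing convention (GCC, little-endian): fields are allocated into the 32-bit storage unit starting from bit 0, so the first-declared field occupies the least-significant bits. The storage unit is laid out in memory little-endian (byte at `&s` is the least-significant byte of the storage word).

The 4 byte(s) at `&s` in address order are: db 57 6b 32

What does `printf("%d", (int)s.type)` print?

[0]=0xdb [1]=0x57 [2]=0x6b [3]=0x32 (little-endian) → word 0x326b57db
type [0+:27] = (word>>0) & 0x7ffffff = 40589275  ←
rsvd [27+:3] = (word>>27) & 0x7 = 6
prio [30+:2] = (word>>30) & 0x3 = 0
type signed 27b, MSB=0: value = 40589275

40589275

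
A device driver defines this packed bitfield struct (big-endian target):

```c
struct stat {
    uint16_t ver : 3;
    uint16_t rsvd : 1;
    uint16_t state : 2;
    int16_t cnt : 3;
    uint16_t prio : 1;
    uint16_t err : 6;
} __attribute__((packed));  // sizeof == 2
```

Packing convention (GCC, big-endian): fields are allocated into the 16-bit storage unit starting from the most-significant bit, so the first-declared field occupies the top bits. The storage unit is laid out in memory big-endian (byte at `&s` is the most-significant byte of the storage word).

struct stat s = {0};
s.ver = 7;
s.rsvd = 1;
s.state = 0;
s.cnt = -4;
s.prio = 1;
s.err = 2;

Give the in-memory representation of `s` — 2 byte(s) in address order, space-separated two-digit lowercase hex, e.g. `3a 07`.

f2 42

[13+:3] ver=7 & 0x7 = 0x7; word=0xe000
[12+:1] rsvd=1 & 0x1 = 0x1; word=0xf000
[10+:2] state=0 & 0x3 = 0x0; word=0xf000
[7+:3] cnt=-4 & 0x7 = 0x4; word=0xf200
[6+:1] prio=1 & 0x1 = 0x1; word=0xf240
[0+:6] err=2 & 0x3f = 0x2; word=0xf242
word = 0xf242 → big-endian bytes:
  [0]=0xf2  [1]=0x42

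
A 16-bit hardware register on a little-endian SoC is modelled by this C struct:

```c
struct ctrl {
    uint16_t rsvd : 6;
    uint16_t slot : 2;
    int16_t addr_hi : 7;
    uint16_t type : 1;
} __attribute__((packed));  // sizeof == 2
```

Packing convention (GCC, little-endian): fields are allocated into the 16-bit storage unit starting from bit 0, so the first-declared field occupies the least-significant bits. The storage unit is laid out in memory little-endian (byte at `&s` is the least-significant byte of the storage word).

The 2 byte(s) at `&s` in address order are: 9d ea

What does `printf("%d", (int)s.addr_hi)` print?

[0]=0x9d [1]=0xea (little-endian) → word 0xea9d
rsvd [0+:6] = (word>>0) & 0x3f = 29
slot [6+:2] = (word>>6) & 0x3 = 2
addr_hi [8+:7] = (word>>8) & 0x7f = 106  ←
type [15+:1] = (word>>15) & 0x1 = 1
addr_hi signed 7b, MSB=1: 106 - 128 = -22

-22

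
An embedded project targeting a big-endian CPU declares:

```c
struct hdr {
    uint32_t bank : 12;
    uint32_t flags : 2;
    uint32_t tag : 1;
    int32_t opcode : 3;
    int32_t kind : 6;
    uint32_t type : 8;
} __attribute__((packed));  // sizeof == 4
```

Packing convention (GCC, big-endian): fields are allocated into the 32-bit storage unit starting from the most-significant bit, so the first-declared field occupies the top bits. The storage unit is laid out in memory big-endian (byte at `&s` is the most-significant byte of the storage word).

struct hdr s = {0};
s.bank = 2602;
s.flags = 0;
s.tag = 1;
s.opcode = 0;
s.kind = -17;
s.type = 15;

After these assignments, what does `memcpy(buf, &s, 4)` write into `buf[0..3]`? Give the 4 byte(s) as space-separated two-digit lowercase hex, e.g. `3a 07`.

a2 a2 2f 0f

bank:12 = 2602 → 0xa2a << 20 → word 0xa2a00000
flags:2 = 0 → 0x0 << 18 → word 0xa2a00000
tag:1 = 1 → 0x1 << 17 → word 0xa2a20000
opcode:3 = 0 → 0x0 << 14 → word 0xa2a20000
kind:6 = -17 → 0x2f << 8 → word 0xa2a22f00
type:8 = 15 → 0xf << 0 → word 0xa2a22f0f
word = 0xa2a22f0f → big-endian bytes:
  [0]=0xa2  [1]=0xa2  [2]=0x2f  [3]=0x0f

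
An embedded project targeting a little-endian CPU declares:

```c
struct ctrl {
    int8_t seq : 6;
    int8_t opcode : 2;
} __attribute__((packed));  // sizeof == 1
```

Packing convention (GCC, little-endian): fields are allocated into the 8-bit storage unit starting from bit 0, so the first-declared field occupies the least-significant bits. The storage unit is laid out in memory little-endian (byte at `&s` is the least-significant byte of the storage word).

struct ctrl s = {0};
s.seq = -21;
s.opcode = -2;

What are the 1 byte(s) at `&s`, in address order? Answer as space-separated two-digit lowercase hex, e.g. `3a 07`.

seq:6 = -21 → 0x2b << 0 → word 0x2b
opcode:2 = -2 → 0x2 << 6 → word 0xab
word = 0xab → little-endian bytes:
  [0]=0xab

ab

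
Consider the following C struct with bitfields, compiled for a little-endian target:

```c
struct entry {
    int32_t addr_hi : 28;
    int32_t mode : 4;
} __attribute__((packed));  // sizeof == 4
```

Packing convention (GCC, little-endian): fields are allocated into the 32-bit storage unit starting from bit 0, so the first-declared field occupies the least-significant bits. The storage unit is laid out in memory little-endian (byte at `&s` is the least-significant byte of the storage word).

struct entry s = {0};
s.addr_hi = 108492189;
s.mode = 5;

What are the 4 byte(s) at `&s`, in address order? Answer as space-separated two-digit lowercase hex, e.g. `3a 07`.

[0+:28] addr_hi=108492189 & 0xfffffff = 0x677759d; word=0x0677759d
[28+:4] mode=5 & 0xf = 0x5; word=0x5677759d
word = 0x5677759d → little-endian bytes:
  [0]=0x9d  [1]=0x75  [2]=0x77  [3]=0x56

9d 75 77 56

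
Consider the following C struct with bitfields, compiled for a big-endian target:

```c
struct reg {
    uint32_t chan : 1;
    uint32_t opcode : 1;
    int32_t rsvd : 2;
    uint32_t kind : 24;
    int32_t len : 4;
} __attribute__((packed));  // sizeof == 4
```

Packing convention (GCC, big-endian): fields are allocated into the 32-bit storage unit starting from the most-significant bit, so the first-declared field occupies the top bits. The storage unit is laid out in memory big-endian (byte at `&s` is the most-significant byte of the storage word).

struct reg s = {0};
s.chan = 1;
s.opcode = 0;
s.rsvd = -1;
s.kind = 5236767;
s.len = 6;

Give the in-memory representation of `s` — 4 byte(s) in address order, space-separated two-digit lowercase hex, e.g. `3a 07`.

b4 fe 81 f6

chan:1 = 1 → 0x1 << 31 → word 0x80000000
opcode:1 = 0 → 0x0 << 30 → word 0x80000000
rsvd:2 = -1 → 0x3 << 28 → word 0xb0000000
kind:24 = 5236767 → 0x4fe81f << 4 → word 0xb4fe81f0
len:4 = 6 → 0x6 << 0 → word 0xb4fe81f6
word = 0xb4fe81f6 → big-endian bytes:
  [0]=0xb4  [1]=0xfe  [2]=0x81  [3]=0xf6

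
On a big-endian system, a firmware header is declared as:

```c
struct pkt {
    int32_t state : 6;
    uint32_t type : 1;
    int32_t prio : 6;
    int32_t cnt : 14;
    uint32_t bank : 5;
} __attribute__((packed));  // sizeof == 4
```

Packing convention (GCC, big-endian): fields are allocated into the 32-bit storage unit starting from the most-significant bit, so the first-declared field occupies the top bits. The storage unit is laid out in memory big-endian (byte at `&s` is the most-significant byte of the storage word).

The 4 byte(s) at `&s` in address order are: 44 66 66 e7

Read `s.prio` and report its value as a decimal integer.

12

[0]=0x44 [1]=0x66 [2]=0x66 [3]=0xe7 (big-endian) → word 0x446666e7
state [26+:6] = (word>>26) & 0x3f = 17
type [25+:1] = (word>>25) & 0x1 = 0
prio [19+:6] = (word>>19) & 0x3f = 12  ←
cnt [5+:14] = (word>>5) & 0x3fff = 13111
bank [0+:5] = (word>>0) & 0x1f = 7
prio signed 6b, MSB=0: value = 12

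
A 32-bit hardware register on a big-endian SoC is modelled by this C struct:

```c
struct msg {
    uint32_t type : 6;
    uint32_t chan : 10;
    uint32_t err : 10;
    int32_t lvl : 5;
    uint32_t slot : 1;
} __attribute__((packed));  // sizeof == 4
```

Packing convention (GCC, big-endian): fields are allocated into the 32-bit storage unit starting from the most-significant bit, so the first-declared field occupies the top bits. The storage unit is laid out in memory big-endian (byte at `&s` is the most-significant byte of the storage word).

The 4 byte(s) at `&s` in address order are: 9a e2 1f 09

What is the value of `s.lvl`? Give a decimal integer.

4

[0]=0x9a [1]=0xe2 [2]=0x1f [3]=0x09 (big-endian) → word 0x9ae21f09
type:6 @ bit 26 → (0x9ae21f09>>26)&0x3f = 0x26
chan:10 @ bit 16 → (0x9ae21f09>>16)&0x3ff = 0x2e2
err:10 @ bit 6 → (0x9ae21f09>>6)&0x3ff = 0x7c
lvl:5 @ bit 1 → (0x9ae21f09>>1)&0x1f = 0x4  ←
slot:1 @ bit 0 → (0x9ae21f09>>0)&0x1 = 0x1
lvl signed 5b, MSB=0: value = 4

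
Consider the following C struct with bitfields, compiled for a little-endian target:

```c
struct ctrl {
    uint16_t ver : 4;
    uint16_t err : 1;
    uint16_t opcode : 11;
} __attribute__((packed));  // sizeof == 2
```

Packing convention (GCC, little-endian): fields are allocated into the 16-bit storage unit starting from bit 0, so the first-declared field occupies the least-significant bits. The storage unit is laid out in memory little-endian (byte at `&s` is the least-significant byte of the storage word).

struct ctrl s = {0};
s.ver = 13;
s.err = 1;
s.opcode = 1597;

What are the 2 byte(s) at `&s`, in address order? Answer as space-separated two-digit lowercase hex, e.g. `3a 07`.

ver (4b) val=13 bits=0xd at bit 0: 0x000d
err (1b) val=1 bits=0x1 at bit 4: 0x001d
opcode (11b) val=1597 bits=0x63d at bit 5: 0xc7bd
word = 0xc7bd → little-endian bytes:
  [0]=0xbd  [1]=0xc7

bd c7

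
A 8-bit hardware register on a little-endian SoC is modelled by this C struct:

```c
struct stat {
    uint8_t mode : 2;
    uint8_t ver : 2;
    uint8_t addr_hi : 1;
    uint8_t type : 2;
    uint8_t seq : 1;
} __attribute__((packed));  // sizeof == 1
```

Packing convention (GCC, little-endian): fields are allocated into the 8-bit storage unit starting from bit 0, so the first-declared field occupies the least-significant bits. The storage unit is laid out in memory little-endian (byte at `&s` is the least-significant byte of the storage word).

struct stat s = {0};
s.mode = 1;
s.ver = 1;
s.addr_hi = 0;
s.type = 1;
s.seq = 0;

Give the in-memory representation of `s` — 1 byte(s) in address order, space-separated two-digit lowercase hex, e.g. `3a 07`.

25

mode:2 = 1 → 0x1 << 0 → word 0x01
ver:2 = 1 → 0x1 << 2 → word 0x05
addr_hi:1 = 0 → 0x0 << 4 → word 0x05
type:2 = 1 → 0x1 << 5 → word 0x25
seq:1 = 0 → 0x0 << 7 → word 0x25
word = 0x25 → little-endian bytes:
  [0]=0x25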